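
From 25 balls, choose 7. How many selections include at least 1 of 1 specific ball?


Complement: C(25,7) - C(24,7) = 480700 - 346104 = 134596

134596


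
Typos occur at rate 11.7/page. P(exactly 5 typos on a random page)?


Poisson(λ=11.7): P(X=5) = e^(-λ)×λ^k/k!
= e^(-11.7) × 11.7^5 / 5!
≈ 8.293819161e-06 × 219244.80357 / 120 ≈ 0.015153

P(X=5) ≈ 0.015153 ≈ 1.52%


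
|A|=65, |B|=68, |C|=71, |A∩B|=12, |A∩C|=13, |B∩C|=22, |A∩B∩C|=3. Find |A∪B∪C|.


|A∪B∪C| = 65+68+71-12-13-22+3 = 160

|A∪B∪C| = 160


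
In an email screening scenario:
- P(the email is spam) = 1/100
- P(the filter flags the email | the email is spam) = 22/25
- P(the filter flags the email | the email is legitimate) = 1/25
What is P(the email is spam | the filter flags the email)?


Using Bayes' theorem:
P(A|B) = P(B|A)·P(A) / P(B)

P(the filter flags the email) = 22/25 × 1/100 + 1/25 × 99/100
= 11/1250 + 99/2500 = 121/2500

P(the email is spam|the filter flags the email) = (11/1250) / (121/2500) = 2/11

P(the email is spam|the filter flags the email) = 2/11 ≈ 18.18%


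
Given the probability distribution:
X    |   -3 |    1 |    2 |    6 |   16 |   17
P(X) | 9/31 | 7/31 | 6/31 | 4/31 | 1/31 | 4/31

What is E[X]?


E[X] = Σ x·P(X=x)
= (-3)×(9/31) + (1)×(7/31) + (2)×(6/31) + (6)×(4/31) + (16)×(1/31) + (17)×(4/31)
= 100/31

E[X] = 100/31


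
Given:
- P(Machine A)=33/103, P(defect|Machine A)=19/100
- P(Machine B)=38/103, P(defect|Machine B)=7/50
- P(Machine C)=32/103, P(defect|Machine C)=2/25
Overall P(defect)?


P(B) = Σ P(B|Aᵢ)×P(Aᵢ)
  19/100×33/103 = 627/10300
  7/50×38/103 = 133/2575
  2/25×32/103 = 64/2575
Sum = 283/2060

P(defect) = 283/2060 ≈ 13.74%


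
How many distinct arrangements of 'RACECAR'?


Letters: 7, freq: {'R': 2, 'A': 2, 'C': 2, 'E': 1}
7!/(2!×2!×2!×1!) = 5040/8 = 630

630


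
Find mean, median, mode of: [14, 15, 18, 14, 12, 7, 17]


Sorted: [7, 12, 14, 14, 15, 17, 18]
Mean = 97/7
Median = 14
Freq: {14: 2, 15: 1, 18: 1, 12: 1, 7: 1, 17: 1}
Mode: [14]

Mean=97/7, Median=14, Mode=14


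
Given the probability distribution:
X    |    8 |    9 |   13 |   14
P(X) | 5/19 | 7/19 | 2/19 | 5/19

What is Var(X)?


E[X] = 199/19
E[X²] = 2205/19
Var(X) = E[X²] - (E[X])² = 2205/19 - 39601/361 = 2294/361

Var(X) = 2294/361 ≈ 6.3546


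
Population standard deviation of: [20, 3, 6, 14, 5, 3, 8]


Mean = 59/7
  (20-59/7)²=6561/49
  (3-59/7)²=1444/49
  (6-59/7)²=289/49
  (14-59/7)²=1521/49
  (5-59/7)²=576/49
  (3-59/7)²=1444/49
  (8-59/7)²=9/49
Σ(x-μ)² = 1692/7
σ² = (1692/7)/7 = 1692/49

σ = √(1692/49) ≈ 5.8763


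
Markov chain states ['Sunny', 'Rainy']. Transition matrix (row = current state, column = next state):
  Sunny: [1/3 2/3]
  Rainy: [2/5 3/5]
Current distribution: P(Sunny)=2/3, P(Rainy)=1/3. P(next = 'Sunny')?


P(next=Sunny) = Σᵢ P(now=i)×P(i→Sunny)
= 2/3×1/3 + 1/3×2/5
= 2/9 + 2/15 = 16/45

P = 16/45 ≈ 0.3556


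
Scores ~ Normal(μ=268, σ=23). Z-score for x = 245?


z = (x - μ)/σ = (245 - 268)/23 = -1.0

z = -1.0


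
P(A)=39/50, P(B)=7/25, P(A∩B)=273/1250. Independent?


P(A)×P(B) = 273/1250
P(A∩B) = 273/1250
Equal ✓ → Independent

Yes, independent


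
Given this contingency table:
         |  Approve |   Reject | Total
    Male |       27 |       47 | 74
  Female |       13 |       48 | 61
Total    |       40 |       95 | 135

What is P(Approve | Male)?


P(Approve | Male) = 27/(27+47) = 27/74

P(Approve|Male) = 27/74 ≈ 36.49%


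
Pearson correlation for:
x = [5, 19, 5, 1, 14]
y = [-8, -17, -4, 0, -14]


n=5, Σx=44, Σy=-43, Σxy=-579, Σx²=608, Σy²=565
r = (5×(-579) - 44×(-43))/√((5×608 - 44²)(5×565 - (-43)²))
= -1003/√(1104×976) = -1003/√1077504 ≈ -1003/1038.0289 ≈ -0.9663

r ≈ -0.9663


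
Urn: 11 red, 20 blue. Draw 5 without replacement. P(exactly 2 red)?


Hypergeometric: C(11,2)×C(20,3)/C(31,5)
= 55×1140/169911 = 20900/56637

P(X=2) = 20900/56637 ≈ 36.90%


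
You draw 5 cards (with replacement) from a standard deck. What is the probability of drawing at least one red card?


P(not a red card) = 26/52 = 1/2
P(none in 5 draws) = (1/2)^5 = 1/32
P(≥1 red card) = 1 - 1/32 = 31/32

P = 31/32 ≈ 96.88%


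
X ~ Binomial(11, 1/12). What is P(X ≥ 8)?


P(X ≥ 8) = Σ P(X=i) for i=8..11
P(X=8) = 73205/247669456896
P(X=9) = 6655/743008370688
P(X=10) = 121/743008370688
P(X=11) = 1/743008370688
Sum = 9433/30958682112

P(X ≥ 8) = 9433/30958682112 ≈ 0.00%


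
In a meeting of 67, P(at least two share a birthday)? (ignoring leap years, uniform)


P(all different) = Π(365-i)/365 for i=0..66
= 0.001560
P(match) = 1 - 0.001560 = 0.998440

P ≈ 0.9984 ≈ 99.84%


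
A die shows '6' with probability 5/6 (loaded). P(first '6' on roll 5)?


Geometric: P(X=5) = (1-p)^(k-1)×p = (1/6)^4×5/6 = 5/7776

P(X=5) = 5/7776 ≈ 0.06%


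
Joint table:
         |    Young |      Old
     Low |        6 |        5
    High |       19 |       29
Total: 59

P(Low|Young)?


P(Low|Young) = 6/(6+19) = 6/25

P = 6/25 ≈ 24.00%


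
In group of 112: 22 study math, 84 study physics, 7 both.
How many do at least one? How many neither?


|A∪B| = 22+84-7 = 99
Neither = 112-99 = 13

At least one: 99; Neither: 13


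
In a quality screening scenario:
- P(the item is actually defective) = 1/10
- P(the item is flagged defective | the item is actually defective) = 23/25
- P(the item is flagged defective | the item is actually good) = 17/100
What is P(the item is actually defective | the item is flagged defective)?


Using Bayes' theorem:
P(A|B) = P(B|A)·P(A) / P(B)

P(the item is flagged defective) = 23/25 × 1/10 + 17/100 × 9/10
= 23/250 + 153/1000 = 49/200

P(the item is actually defective|the item is flagged defective) = (23/250) / (49/200) = 92/245

P(the item is actually defective|the item is flagged defective) = 92/245 ≈ 37.55%


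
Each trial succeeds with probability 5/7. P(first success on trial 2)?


Geometric: P(X=2) = (1-p)^(k-1)×p = (2/7)^1×5/7 = 10/49

P(X=2) = 10/49 ≈ 20.41%


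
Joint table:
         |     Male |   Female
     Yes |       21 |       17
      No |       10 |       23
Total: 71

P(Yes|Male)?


P(Yes|Male) = 21/(21+10) = 21/31

P = 21/31 ≈ 67.74%


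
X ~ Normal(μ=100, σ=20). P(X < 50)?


z = (50-100)/20 = -2.5
P(Z < -2.5) = 0.0062

P(X < 50) ≈ 0.0062


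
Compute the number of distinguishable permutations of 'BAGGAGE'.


Letters: 7, freq: {'B': 1, 'A': 2, 'G': 3, 'E': 1}
7!/(1!×2!×3!×1!) = 5040/12 = 420

420


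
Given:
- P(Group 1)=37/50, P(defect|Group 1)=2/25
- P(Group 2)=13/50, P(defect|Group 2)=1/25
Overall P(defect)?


P(B) = Σ P(B|Aᵢ)×P(Aᵢ)
  2/25×37/50 = 37/625
  1/25×13/50 = 13/1250
Sum = 87/1250

P(defect) = 87/1250 ≈ 6.96%


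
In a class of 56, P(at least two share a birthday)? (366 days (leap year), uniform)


P(all different) = Π(366-i)/366 for i=0..55
= 0.011818
P(match) = 1 - 0.011818 = 0.988182

P ≈ 0.9882 ≈ 98.82%


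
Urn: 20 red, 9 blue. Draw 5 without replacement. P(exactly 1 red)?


Hypergeometric: C(20,1)×C(9,4)/C(29,5)
= 20×126/118755 = 8/377

P(X=1) = 8/377 ≈ 2.12%


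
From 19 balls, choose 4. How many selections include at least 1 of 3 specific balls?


Complement: C(19,4) - C(16,4) = 3876 - 1820 = 2056

2056


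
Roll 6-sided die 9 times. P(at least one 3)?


P(no 3)^9 = (5/6)^9 = 1953125/10077696
P(≥1) = 1 - 1953125/10077696 = 8124571/10077696

P = 8124571/10077696 ≈ 80.62%


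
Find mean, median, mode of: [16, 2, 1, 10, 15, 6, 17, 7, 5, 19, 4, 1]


Sorted: [1, 1, 2, 4, 5, 6, 7, 10, 15, 16, 17, 19]
Mean = 103/12
Median = 13/2
Freq: {16: 1, 2: 1, 1: 2, 10: 1, 15: 1, 6: 1, 17: 1, 7: 1, 5: 1, 19: 1, 4: 1}
Mode: [1]

Mean=103/12, Median=13/2, Mode=1


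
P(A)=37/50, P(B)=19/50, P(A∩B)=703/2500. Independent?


P(A)×P(B) = 703/2500
P(A∩B) = 703/2500
Equal ✓ → Independent

Yes, independent


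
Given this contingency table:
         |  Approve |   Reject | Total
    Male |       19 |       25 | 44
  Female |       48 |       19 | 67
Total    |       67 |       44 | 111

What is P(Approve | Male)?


P(Approve | Male) = 19/(19+25) = 19/44

P(Approve|Male) = 19/44 ≈ 43.18%


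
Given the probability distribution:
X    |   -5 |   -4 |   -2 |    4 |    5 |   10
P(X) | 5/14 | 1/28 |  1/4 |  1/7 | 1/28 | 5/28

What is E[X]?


E[X] = Σ x·P(X=x)
= (-5)×(5/14) + (-4)×(1/28) + (-2)×(1/4) + (4)×(1/7) + (5)×(1/28) + (10)×(5/28)
= 3/28

E[X] = 3/28


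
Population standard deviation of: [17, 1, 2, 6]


Mean = 26/4 = 13/2
  (17-13/2)²=441/4
  (1-13/2)²=121/4
  (2-13/2)²=81/4
  (6-13/2)²=1/4
Σ(x-μ)² = 161
σ² = 161/4

σ = √(161/4) ≈ 6.3443


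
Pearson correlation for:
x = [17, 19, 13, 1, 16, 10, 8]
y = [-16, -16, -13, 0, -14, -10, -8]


n=7, Σx=84, Σy=-77, Σxy=-1133, Σx²=1240, Σy²=1041
r = (7×(-1133) - 84×(-77))/√((7×1240 - 84²)(7×1041 - (-77)²))
= -1463/√(1624×1358) = -1463/√2205392 ≈ -1463/1485.0562 ≈ -0.9851

r ≈ -0.9851


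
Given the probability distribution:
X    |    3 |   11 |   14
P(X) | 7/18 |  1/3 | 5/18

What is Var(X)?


E[X] = 157/18
E[X²] = 1769/18
Var(X) = E[X²] - (E[X])² = 1769/18 - 24649/324 = 7193/324

Var(X) = 7193/324 ≈ 22.2006


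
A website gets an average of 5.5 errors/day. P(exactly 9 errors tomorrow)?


Poisson(λ=5.5): P(X=9) = e^(-λ)×λ^k/k!
= e^(-5.5) × 5.5^9 / 9!
≈ 0.004086771438 × 4605366.58398 / 362880 ≈ 0.051866

P(X=9) ≈ 0.051866 ≈ 5.19%


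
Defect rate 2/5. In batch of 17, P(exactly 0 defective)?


Binomial: P(X=0) = C(17,0)×p^0×(1-p)^17
= 1 × 1 × 129140163/762939453125 = 129140163/762939453125

P(X=0) = 129140163/762939453125 ≈ 0.02%


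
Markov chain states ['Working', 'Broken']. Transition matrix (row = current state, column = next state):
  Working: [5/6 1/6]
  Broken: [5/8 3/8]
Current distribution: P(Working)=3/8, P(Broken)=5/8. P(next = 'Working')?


P(next=Working) = Σᵢ P(now=i)×P(i→Working)
= 3/8×5/6 + 5/8×5/8
= 5/16 + 25/64 = 45/64

P = 45/64 ≈ 0.7031


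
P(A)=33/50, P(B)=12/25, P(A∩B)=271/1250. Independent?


P(A)×P(B) = 198/625
P(A∩B) = 271/1250
Not equal → NOT independent

No, not independent


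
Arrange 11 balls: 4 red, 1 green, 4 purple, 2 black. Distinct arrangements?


11!/(4!×1!×4!×2!) = 34650

34650


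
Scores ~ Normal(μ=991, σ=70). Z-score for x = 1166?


z = (x - μ)/σ = (1166 - 991)/70 = 2.5

z = 2.5


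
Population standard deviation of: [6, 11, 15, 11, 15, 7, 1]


Mean = 66/7
  (6-66/7)²=576/49
  (11-66/7)²=121/49
  (15-66/7)²=1521/49
  (11-66/7)²=121/49
  (15-66/7)²=1521/49
  (7-66/7)²=289/49
  (1-66/7)²=3481/49
Σ(x-μ)² = 1090/7
σ² = (1090/7)/7 = 1090/49

σ = √(1090/49) ≈ 4.7164


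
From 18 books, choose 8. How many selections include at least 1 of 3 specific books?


Complement: C(18,8) - C(15,8) = 43758 - 6435 = 37323

37323


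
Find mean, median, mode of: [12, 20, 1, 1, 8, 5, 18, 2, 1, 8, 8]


Sorted: [1, 1, 1, 2, 5, 8, 8, 8, 12, 18, 20]
Mean = 84/11
Median = 8
Freq: {12: 1, 20: 1, 1: 3, 8: 3, 5: 1, 18: 1, 2: 1}
Mode: [1, 8]

Mean=84/11, Median=8, Mode=[1, 8]


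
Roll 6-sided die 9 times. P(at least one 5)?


P(no 5)^9 = (5/6)^9 = 1953125/10077696
P(≥1) = 1 - 1953125/10077696 = 8124571/10077696

P = 8124571/10077696 ≈ 80.62%


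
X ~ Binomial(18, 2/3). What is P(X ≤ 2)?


P(X ≤ 2) = Σ P(X=i) for i=0..2
P(X=0) = 1/387420489
P(X=1) = 4/43046721
P(X=2) = 68/43046721
Sum = 649/387420489

P(X ≤ 2) = 649/387420489 ≈ 0.00%


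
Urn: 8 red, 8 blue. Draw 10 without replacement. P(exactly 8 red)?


Hypergeometric: C(8,8)×C(8,2)/C(16,10)
= 1×28/8008 = 1/286

P(X=8) = 1/286 ≈ 0.35%


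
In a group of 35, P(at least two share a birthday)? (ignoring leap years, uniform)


P(all different) = Π(365-i)/365 for i=0..34
= 0.185617
P(match) = 1 - 0.185617 = 0.814383

P ≈ 0.8144 ≈ 81.44%


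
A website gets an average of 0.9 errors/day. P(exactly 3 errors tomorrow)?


Poisson(λ=0.9): P(X=3) = e^(-λ)×λ^k/k!
= e^(-0.9) × 0.9^3 / 3!
≈ 0.4065696597 × 0.729 / 6 ≈ 0.049398

P(X=3) ≈ 0.049398 ≈ 4.94%


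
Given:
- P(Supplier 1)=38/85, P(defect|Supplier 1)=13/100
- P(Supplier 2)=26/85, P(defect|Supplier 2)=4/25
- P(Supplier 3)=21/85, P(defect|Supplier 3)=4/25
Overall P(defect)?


P(B) = Σ P(B|Aᵢ)×P(Aᵢ)
  13/100×38/85 = 247/4250
  4/25×26/85 = 104/2125
  4/25×21/85 = 84/2125
Sum = 623/4250

P(defect) = 623/4250 ≈ 14.66%


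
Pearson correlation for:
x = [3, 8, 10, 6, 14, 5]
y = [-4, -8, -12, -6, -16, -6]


n=6, Σx=46, Σy=-52, Σxy=-486, Σx²=430, Σy²=552
r = (6×(-486) - 46×(-52))/√((6×430 - 46²)(6×552 - (-52)²))
= -524/√(464×608) = -524/√282112 ≈ -524/531.1422 ≈ -0.9866

r ≈ -0.9866


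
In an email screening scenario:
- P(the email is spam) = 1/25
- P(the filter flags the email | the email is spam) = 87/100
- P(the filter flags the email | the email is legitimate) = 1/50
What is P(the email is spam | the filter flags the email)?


Using Bayes' theorem:
P(A|B) = P(B|A)·P(A) / P(B)

P(the filter flags the email) = 87/100 × 1/25 + 1/50 × 24/25
= 87/2500 + 12/625 = 27/500

P(the email is spam|the filter flags the email) = (87/2500) / (27/500) = 29/45

P(the email is spam|the filter flags the email) = 29/45 ≈ 64.44%


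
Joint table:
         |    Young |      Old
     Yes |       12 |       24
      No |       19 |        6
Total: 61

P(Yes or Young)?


P(Yes∨Young) = P(Yes) + P(Young) - P(Yes∧Young)
= (36 + 31 - 12)/61 = 55/61

P = 55/61 ≈ 90.16%


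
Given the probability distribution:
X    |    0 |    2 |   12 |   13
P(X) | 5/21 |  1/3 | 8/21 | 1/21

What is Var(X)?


E[X] = 41/7
E[X²] = 1349/21
Var(X) = E[X²] - (E[X])² = 1349/21 - 1681/49 = 4400/147

Var(X) = 4400/147 ≈ 29.9320


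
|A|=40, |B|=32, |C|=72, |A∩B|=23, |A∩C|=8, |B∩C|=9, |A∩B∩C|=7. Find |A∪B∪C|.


|A∪B∪C| = 40+32+72-23-8-9+7 = 111

|A∪B∪C| = 111


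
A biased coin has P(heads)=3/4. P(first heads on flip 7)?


Geometric: P(X=7) = (1-p)^(k-1)×p = (1/4)^6×3/4 = 3/16384

P(X=7) = 3/16384 ≈ 0.02%


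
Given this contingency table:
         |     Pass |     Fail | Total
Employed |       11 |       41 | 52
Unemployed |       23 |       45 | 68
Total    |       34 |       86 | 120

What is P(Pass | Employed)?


P(Pass | Employed) = 11/(11+41) = 11/52

P(Pass|Employed) = 11/52 ≈ 21.15%


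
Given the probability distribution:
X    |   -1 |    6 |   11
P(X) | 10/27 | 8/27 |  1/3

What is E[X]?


E[X] = Σ x·P(X=x)
= (-1)×(10/27) + (6)×(8/27) + (11)×(1/3)
= 137/27

E[X] = 137/27


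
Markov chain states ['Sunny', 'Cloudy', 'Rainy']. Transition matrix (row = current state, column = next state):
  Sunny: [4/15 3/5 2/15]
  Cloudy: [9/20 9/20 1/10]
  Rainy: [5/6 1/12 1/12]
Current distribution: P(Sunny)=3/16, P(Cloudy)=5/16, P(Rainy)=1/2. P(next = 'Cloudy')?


P(next=Cloudy) = Σᵢ P(now=i)×P(i→Cloudy)
= 3/16×3/5 + 5/16×9/20 + 1/2×1/12
= 9/80 + 9/64 + 1/24 = 283/960

P = 283/960 ≈ 0.2948


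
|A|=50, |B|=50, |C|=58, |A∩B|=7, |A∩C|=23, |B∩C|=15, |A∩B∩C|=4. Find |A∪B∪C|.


|A∪B∪C| = 50+50+58-7-23-15+4 = 117

|A∪B∪C| = 117


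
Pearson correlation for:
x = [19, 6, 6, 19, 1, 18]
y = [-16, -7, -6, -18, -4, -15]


n=6, Σx=69, Σy=-66, Σxy=-998, Σx²=1119, Σy²=906
r = (6×(-998) - 69×(-66))/√((6×1119 - 69²)(6×906 - (-66)²))
= -1434/√(1953×1080) = -1434/√2109240 ≈ -1434/1452.3223 ≈ -0.9874

r ≈ -0.9874


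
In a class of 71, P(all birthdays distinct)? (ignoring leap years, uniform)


P(all different) = Π(365-i)/365 for i=0..70
= (365/365)×(364/365)×...×(295/365)
= 0.000679

P ≈ 0.0007 ≈ 0.07%


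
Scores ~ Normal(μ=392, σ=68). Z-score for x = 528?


z = (x - μ)/σ = (528 - 392)/68 = 2.0

z = 2.0


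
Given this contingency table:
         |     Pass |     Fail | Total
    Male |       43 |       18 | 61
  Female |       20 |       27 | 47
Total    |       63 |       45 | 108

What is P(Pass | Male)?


P(Pass | Male) = 43/(43+18) = 43/61

P(Pass|Male) = 43/61 ≈ 70.49%


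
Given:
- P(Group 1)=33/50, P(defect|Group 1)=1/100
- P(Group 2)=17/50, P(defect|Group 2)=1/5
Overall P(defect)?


P(B) = Σ P(B|Aᵢ)×P(Aᵢ)
  1/100×33/50 = 33/5000
  1/5×17/50 = 17/250
Sum = 373/5000

P(defect) = 373/5000 ≈ 7.46%


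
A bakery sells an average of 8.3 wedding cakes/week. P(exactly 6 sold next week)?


Poisson(λ=8.3): P(X=6) = e^(-λ)×λ^k/k!
= e^(-8.3) × 8.3^6 / 6!
≈ 0.0002485168271 × 326940.373369 / 720 ≈ 0.112847

P(X=6) ≈ 0.112847 ≈ 11.28%


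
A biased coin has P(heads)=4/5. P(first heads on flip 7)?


Geometric: P(X=7) = (1-p)^(k-1)×p = (1/5)^6×4/5 = 4/78125

P(X=7) = 4/78125 ≈ 0.01%


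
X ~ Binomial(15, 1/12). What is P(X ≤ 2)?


P(X ≤ 2) = Σ P(X=i) for i=0..2
P(X=0) = 4177248169415651/15407021574586368
P(X=1) = 1898749167916205/5135673858195456
P(X=2) = 1208294925037585/5135673858195456
Sum = 13498380448277021/15407021574586368

P(X ≤ 2) = 13498380448277021/15407021574586368 ≈ 87.61%


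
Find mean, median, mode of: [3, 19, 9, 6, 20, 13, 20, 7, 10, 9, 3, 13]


Sorted: [3, 3, 6, 7, 9, 9, 10, 13, 13, 19, 20, 20]
Mean = 132/12 = 11
Median = 19/2
Freq: {3: 2, 19: 1, 9: 2, 6: 1, 20: 2, 13: 2, 7: 1, 10: 1}
Mode: [3, 9, 13, 20]

Mean=11, Median=19/2, Mode=[3, 9, 13, 20]


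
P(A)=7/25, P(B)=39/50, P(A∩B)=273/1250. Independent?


P(A)×P(B) = 273/1250
P(A∩B) = 273/1250
Equal ✓ → Independent

Yes, independent


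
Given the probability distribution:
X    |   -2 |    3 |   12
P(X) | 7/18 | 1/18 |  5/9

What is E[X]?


E[X] = Σ x·P(X=x)
= (-2)×(7/18) + (3)×(1/18) + (12)×(5/9)
= 109/18

E[X] = 109/18


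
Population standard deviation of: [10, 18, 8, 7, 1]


Mean = 44/5
  (10-44/5)²=36/25
  (18-44/5)²=2116/25
  (8-44/5)²=16/25
  (7-44/5)²=81/25
  (1-44/5)²=1521/25
Σ(x-μ)² = 754/5
σ² = (754/5)/5 = 754/25

σ = √(754/25) ≈ 5.4918


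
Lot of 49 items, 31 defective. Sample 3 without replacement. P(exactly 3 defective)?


Hypergeometric: C(31,3)×C(18,0)/C(49,3)
= 4495×1/18424 = 4495/18424

P(X=3) = 4495/18424 ≈ 24.40%


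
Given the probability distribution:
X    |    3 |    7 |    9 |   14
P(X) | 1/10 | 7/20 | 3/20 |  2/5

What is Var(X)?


E[X] = 97/10
E[X²] = 543/5
Var(X) = E[X²] - (E[X])² = 543/5 - 9409/100 = 1451/100

Var(X) = 1451/100 ≈ 14.5100


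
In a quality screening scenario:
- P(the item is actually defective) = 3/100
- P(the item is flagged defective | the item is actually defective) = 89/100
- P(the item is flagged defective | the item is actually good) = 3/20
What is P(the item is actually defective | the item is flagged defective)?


Using Bayes' theorem:
P(A|B) = P(B|A)·P(A) / P(B)

P(the item is flagged defective) = 89/100 × 3/100 + 3/20 × 97/100
= 267/10000 + 291/2000 = 861/5000

P(the item is actually defective|the item is flagged defective) = (267/10000) / (861/5000) = 89/574

P(the item is actually defective|the item is flagged defective) = 89/574 ≈ 15.51%


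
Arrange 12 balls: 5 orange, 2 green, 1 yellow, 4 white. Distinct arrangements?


12!/(5!×2!×1!×4!) = 83160

83160


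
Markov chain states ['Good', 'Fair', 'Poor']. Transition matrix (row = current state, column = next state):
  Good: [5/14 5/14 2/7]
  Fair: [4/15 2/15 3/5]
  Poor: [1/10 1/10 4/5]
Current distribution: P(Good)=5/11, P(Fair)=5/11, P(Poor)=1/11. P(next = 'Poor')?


P(next=Poor) = Σᵢ P(now=i)×P(i→Poor)
= 5/11×2/7 + 5/11×3/5 + 1/11×4/5
= 10/77 + 3/11 + 4/55 = 183/385

P = 183/385 ≈ 0.4753


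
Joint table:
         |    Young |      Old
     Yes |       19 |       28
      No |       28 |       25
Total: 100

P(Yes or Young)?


P(Yes∨Young) = P(Yes) + P(Young) - P(Yes∧Young)
= (47 + 47 - 19)/100 = 75/100 = 3/4

P = 3/4 ≈ 75.00%


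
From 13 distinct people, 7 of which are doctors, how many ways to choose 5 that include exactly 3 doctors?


Choose 3 of the 7 doctors and 2 of the other 6 people:
C(7,3)×C(6,2) = 35×15 = 525

525


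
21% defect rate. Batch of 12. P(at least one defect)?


P(all good) = (79/100)^12 = 59091511031674153381441/1000000000000000000000000
P(≥1 defect) = 940908488968325846618559/1000000000000000000000000

P = 940908488968325846618559/1000000000000000000000000 ≈ 94.09%


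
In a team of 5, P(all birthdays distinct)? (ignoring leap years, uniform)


P(all different) = Π(365-i)/365 for i=0..4
= (365/365)×(364/365)×...×(361/365)
= 0.972864

P ≈ 0.9729 ≈ 97.29%


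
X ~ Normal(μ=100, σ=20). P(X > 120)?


z = (120-100)/20 = 1.0
P(X > 120) = 1 - P(Z ≤ 1.0) = 1 - 0.8413 = 0.1587

P(X > 120) ≈ 0.1587


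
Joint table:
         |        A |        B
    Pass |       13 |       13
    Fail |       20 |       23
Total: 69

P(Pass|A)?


P(Pass|A) = 13/(13+20) = 13/33

P = 13/33 ≈ 39.39%


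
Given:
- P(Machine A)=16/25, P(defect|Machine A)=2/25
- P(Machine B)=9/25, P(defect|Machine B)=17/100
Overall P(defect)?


P(B) = Σ P(B|Aᵢ)×P(Aᵢ)
  2/25×16/25 = 32/625
  17/100×9/25 = 153/2500
Sum = 281/2500

P(defect) = 281/2500 ≈ 11.24%


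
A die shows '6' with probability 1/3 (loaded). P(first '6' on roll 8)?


Geometric: P(X=8) = (1-p)^(k-1)×p = (2/3)^7×1/3 = 128/6561

P(X=8) = 128/6561 ≈ 1.95%


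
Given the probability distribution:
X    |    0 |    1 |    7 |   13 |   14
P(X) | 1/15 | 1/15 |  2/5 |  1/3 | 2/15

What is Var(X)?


E[X] = 136/15
E[X²] = 1532/15
Var(X) = E[X²] - (E[X])² = 1532/15 - 18496/225 = 4484/225

Var(X) = 4484/225 ≈ 19.9289


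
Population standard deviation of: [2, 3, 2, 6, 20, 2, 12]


Mean = 47/7
  (2-47/7)²=1089/49
  (3-47/7)²=676/49
  (2-47/7)²=1089/49
  (6-47/7)²=25/49
  (20-47/7)²=8649/49
  (2-47/7)²=1089/49
  (12-47/7)²=1369/49
Σ(x-μ)² = 1998/7
σ² = (1998/7)/7 = 1998/49

σ = √(1998/49) ≈ 6.3856


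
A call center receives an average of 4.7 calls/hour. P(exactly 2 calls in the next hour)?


Poisson(λ=4.7): P(X=2) = e^(-λ)×λ^k/k!
= e^(-4.7) × 4.7^2 / 2!
≈ 0.009095277102 × 22.09 / 2 ≈ 0.100457

P(X=2) ≈ 0.100457 ≈ 10.05%


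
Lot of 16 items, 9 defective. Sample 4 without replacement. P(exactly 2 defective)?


Hypergeometric: C(9,2)×C(7,2)/C(16,4)
= 36×21/1820 = 27/65

P(X=2) = 27/65 ≈ 41.54%


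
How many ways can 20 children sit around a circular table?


Circular arrangements of 20 distinct objects: fix one position to break rotational symmetry.
(n-1)! = 19! = 121645100408832000

121645100408832000


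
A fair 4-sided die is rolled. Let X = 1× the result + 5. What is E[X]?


E[die] = (1+4)/2 = 5/2
E[X] = 1×5/2 + 5 = 15/2

E[X] = 15/2


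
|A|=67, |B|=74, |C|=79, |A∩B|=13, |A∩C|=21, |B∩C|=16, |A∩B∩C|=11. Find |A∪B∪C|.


|A∪B∪C| = 67+74+79-13-21-16+11 = 181

|A∪B∪C| = 181


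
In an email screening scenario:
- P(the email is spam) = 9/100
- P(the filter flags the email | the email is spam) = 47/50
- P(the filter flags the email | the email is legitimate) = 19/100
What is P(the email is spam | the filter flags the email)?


Using Bayes' theorem:
P(A|B) = P(B|A)·P(A) / P(B)

P(the filter flags the email) = 47/50 × 9/100 + 19/100 × 91/100
= 423/5000 + 1729/10000 = 103/400

P(the email is spam|the filter flags the email) = (423/5000) / (103/400) = 846/2575

P(the email is spam|the filter flags the email) = 846/2575 ≈ 32.85%


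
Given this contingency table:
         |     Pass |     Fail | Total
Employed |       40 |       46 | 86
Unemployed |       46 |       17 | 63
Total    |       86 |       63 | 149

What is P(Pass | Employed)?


P(Pass | Employed) = 40/(40+46) = 40/86 = 20/43

P(Pass|Employed) = 20/43 ≈ 46.51%


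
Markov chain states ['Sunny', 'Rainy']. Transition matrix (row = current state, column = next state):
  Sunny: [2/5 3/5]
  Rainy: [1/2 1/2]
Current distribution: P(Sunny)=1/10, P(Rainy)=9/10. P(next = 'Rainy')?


P(next=Rainy) = Σᵢ P(now=i)×P(i→Rainy)
= 1/10×3/5 + 9/10×1/2
= 3/50 + 9/20 = 51/100

P = 51/100 ≈ 0.5100


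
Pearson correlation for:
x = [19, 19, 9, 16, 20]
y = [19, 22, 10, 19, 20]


n=5, Σx=83, Σy=90, Σxy=1573, Σx²=1459, Σy²=1706
r = (5×1573 - 83×90)/√((5×1459 - 83²)(5×1706 - 90²))
= 395/√(406×430) = 395/√174580 ≈ 395/417.8277 ≈ 0.9454

r ≈ 0.9454


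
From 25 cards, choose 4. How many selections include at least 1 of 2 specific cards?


Complement: C(25,4) - C(23,4) = 12650 - 8855 = 3795

3795


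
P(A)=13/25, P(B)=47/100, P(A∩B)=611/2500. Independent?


P(A)×P(B) = 611/2500
P(A∩B) = 611/2500
Equal ✓ → Independent

Yes, independent


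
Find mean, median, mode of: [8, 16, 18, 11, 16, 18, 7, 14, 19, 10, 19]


Sorted: [7, 8, 10, 11, 14, 16, 16, 18, 18, 19, 19]
Mean = 156/11
Median = 16
Freq: {8: 1, 16: 2, 18: 2, 11: 1, 7: 1, 14: 1, 19: 2, 10: 1}
Mode: [16, 18, 19]

Mean=156/11, Median=16, Mode=[16, 18, 19]


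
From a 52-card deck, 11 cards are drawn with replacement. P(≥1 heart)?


P(not a heart) = 39/52 = 3/4
P(none in 11 draws) = (3/4)^11 = 177147/4194304
P(≥1 heart) = 1 - 177147/4194304 = 4017157/4194304

P = 4017157/4194304 ≈ 95.78%


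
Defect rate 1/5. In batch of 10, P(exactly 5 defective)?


Binomial: P(X=5) = C(10,5)×p^5×(1-p)^5
= 252 × 1/3125 × 1024/3125 = 258048/9765625

P(X=5) = 258048/9765625 ≈ 2.64%


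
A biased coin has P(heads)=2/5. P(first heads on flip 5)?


Geometric: P(X=5) = (1-p)^(k-1)×p = (3/5)^4×2/5 = 162/3125

P(X=5) = 162/3125 ≈ 5.18%


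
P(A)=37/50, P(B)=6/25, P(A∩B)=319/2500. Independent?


P(A)×P(B) = 111/625
P(A∩B) = 319/2500
Not equal → NOT independent

No, not independent


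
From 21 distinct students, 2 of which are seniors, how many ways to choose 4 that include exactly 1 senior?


Choose 1 of the 2 seniors and 3 of the other 19 students:
C(2,1)×C(19,3) = 2×969 = 1938

1938


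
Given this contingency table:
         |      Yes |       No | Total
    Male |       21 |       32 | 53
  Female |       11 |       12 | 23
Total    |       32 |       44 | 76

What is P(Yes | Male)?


P(Yes | Male) = 21/(21+32) = 21/53

P(Yes|Male) = 21/53 ≈ 39.62%


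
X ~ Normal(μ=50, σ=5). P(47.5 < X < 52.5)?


z₁=(47.5-50)/5=-0.5, z₂=(52.5-50)/5=0.5
P = Φ(0.5) - Φ(-0.5) = 0.691462 - 0.308538 = 0.382924 ≈ 0.3829

P(47.5 < X < 52.5) ≈ 0.3829


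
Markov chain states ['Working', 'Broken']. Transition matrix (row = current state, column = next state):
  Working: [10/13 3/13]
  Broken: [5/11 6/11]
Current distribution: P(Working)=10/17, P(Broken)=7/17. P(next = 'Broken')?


P(next=Broken) = Σᵢ P(now=i)×P(i→Broken)
= 10/17×3/13 + 7/17×6/11
= 30/221 + 42/187 = 876/2431

P = 876/2431 ≈ 0.3603


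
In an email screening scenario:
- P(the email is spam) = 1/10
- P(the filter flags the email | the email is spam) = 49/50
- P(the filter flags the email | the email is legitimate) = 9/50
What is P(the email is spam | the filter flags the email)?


Using Bayes' theorem:
P(A|B) = P(B|A)·P(A) / P(B)

P(the filter flags the email) = 49/50 × 1/10 + 9/50 × 9/10
= 49/500 + 81/500 = 13/50

P(the email is spam|the filter flags the email) = (49/500) / (13/50) = 49/130

P(the email is spam|the filter flags the email) = 49/130 ≈ 37.69%


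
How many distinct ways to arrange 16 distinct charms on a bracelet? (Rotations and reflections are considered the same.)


Free circular arrangements: rotations and reflections both identified.
(n-1)!/2 = 15!/2 = 1307674368000/2 = 653837184000

653837184000


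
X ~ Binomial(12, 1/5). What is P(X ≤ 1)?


P(X ≤ 1) = Σ P(X=i) for i=0..1
P(X=0) = 16777216/244140625
P(X=1) = 50331648/244140625
Sum = 67108864/244140625

P(X ≤ 1) = 67108864/244140625 ≈ 27.49%


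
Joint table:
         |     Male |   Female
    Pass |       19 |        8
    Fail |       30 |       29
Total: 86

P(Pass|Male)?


P(Pass|Male) = 19/(19+30) = 19/49

P = 19/49 ≈ 38.78%


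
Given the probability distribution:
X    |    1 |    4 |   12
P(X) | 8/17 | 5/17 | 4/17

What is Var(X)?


E[X] = 76/17
E[X²] = 664/17
Var(X) = E[X²] - (E[X])² = 664/17 - 5776/289 = 5512/289

Var(X) = 5512/289 ≈ 19.0727


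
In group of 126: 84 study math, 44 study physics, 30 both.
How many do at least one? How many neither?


|A∪B| = 84+44-30 = 98
Neither = 126-98 = 28

At least one: 98; Neither: 28


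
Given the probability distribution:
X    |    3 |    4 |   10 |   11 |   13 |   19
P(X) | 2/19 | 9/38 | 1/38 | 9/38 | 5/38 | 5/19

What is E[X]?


E[X] = Σ x·P(X=x)
= (3)×(2/19) + (4)×(9/38) + (10)×(1/38) + (11)×(9/38) + (13)×(5/38) + (19)×(5/19)
= 206/19

E[X] = 206/19


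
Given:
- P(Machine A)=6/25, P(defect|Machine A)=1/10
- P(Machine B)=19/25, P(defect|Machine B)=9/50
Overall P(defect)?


P(B) = Σ P(B|Aᵢ)×P(Aᵢ)
  1/10×6/25 = 3/125
  9/50×19/25 = 171/1250
Sum = 201/1250

P(defect) = 201/1250 ≈ 16.08%


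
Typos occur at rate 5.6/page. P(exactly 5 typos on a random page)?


Poisson(λ=5.6): P(X=5) = e^(-λ)×λ^k/k!
= e^(-5.6) × 5.6^5 / 5!
≈ 0.003697863716 × 5507.31776 / 120 ≈ 0.169711

P(X=5) ≈ 0.169711 ≈ 16.97%


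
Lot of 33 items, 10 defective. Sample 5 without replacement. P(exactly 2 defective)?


Hypergeometric: C(10,2)×C(23,3)/C(33,5)
= 45×1771/237336 = 2415/7192

P(X=2) = 2415/7192 ≈ 33.58%


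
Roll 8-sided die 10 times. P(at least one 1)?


P(no 1)^10 = (7/8)^10 = 282475249/1073741824
P(≥1) = 1 - 282475249/1073741824 = 791266575/1073741824

P = 791266575/1073741824 ≈ 73.69%


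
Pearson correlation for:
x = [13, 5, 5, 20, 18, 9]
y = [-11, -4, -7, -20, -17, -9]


n=6, Σx=70, Σy=-68, Σxy=-985, Σx²=1024, Σy²=956
r = (6×(-985) - 70×(-68))/√((6×1024 - 70²)(6×956 - (-68)²))
= -1150/√(1244×1112) = -1150/√1383328 ≈ -1150/1176.1497 ≈ -0.9778

r ≈ -0.9778


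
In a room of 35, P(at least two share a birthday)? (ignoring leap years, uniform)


P(all different) = Π(365-i)/365 for i=0..34
= 0.185617
P(match) = 1 - 0.185617 = 0.814383

P ≈ 0.8144 ≈ 81.44%


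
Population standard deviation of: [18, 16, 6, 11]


Mean = 51/4
  (18-51/4)²=441/16
  (16-51/4)²=169/16
  (6-51/4)²=729/16
  (11-51/4)²=49/16
Σ(x-μ)² = 347/4
σ² = (347/4)/4 = 347/16

σ = √(347/16) ≈ 4.6570


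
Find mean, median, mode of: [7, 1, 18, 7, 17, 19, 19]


Sorted: [1, 7, 7, 17, 18, 19, 19]
Mean = 88/7
Median = 17
Freq: {7: 2, 1: 1, 18: 1, 17: 1, 19: 2}
Mode: [7, 19]

Mean=88/7, Median=17, Mode=[7, 19]


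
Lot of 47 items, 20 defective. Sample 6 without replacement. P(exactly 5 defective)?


Hypergeometric: C(20,5)×C(27,1)/C(47,6)
= 15504×27/10737573 = 139536/3579191

P(X=5) = 139536/3579191 ≈ 3.90%


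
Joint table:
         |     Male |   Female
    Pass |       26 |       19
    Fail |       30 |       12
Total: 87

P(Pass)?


P(Pass) = (26+19)/87 = 45/87 = 15/29

P(Pass) = 15/29 ≈ 51.72%


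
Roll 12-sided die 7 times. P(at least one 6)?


P(no 6)^7 = (11/12)^7 = 19487171/35831808
P(≥1) = 1 - 19487171/35831808 = 16344637/35831808

P = 16344637/35831808 ≈ 45.61%


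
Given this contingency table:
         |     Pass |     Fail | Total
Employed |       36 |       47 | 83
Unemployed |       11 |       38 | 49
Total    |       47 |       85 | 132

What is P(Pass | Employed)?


P(Pass | Employed) = 36/(36+47) = 36/83

P(Pass|Employed) = 36/83 ≈ 43.37%


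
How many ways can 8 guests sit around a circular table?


Circular arrangements of 8 distinct objects: fix one position to break rotational symmetry.
(n-1)! = 7! = 5040

5040


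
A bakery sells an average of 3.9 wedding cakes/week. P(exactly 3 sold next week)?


Poisson(λ=3.9): P(X=3) = e^(-λ)×λ^k/k!
= e^(-3.9) × 3.9^3 / 3!
≈ 0.02024191145 × 59.319 / 6 ≈ 0.200122

P(X=3) ≈ 0.200122 ≈ 20.01%


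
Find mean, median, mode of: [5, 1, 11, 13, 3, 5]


Sorted: [1, 3, 5, 5, 11, 13]
Mean = 38/6 = 19/3
Median = 5
Freq: {5: 2, 1: 1, 11: 1, 13: 1, 3: 1}
Mode: [5]

Mean=19/3, Median=5, Mode=5


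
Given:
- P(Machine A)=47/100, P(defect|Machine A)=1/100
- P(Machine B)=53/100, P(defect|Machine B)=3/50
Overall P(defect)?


P(B) = Σ P(B|Aᵢ)×P(Aᵢ)
  1/100×47/100 = 47/10000
  3/50×53/100 = 159/5000
Sum = 73/2000

P(defect) = 73/2000 ≈ 3.65%


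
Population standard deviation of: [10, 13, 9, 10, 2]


Mean = 44/5
  (10-44/5)²=36/25
  (13-44/5)²=441/25
  (9-44/5)²=1/25
  (10-44/5)²=36/25
  (2-44/5)²=1156/25
Σ(x-μ)² = 334/5
σ² = (334/5)/5 = 334/25

σ = √(334/25) ≈ 3.6551


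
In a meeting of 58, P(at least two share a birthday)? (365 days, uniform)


P(all different) = Π(365-i)/365 for i=0..57
= 0.008335
P(match) = 1 - 0.008335 = 0.991665

P ≈ 0.9917 ≈ 99.17%


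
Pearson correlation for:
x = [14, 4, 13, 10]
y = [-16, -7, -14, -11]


n=4, Σx=41, Σy=-48, Σxy=-544, Σx²=481, Σy²=622
r = (4×(-544) - 41×(-48))/√((4×481 - 41²)(4×622 - (-48)²))
= -208/√(243×184) = -208/√44712 ≈ -208/211.4521 ≈ -0.9837

r ≈ -0.9837


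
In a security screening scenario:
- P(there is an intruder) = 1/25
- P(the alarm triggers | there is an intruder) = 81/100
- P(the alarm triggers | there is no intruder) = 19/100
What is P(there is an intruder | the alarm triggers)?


Using Bayes' theorem:
P(A|B) = P(B|A)·P(A) / P(B)

P(the alarm triggers) = 81/100 × 1/25 + 19/100 × 24/25
= 81/2500 + 114/625 = 537/2500

P(there is an intruder|the alarm triggers) = (81/2500) / (537/2500) = 27/179

P(there is an intruder|the alarm triggers) = 27/179 ≈ 15.08%


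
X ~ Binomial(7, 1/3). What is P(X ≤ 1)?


P(X ≤ 1) = Σ P(X=i) for i=0..1
P(X=0) = 128/2187
P(X=1) = 448/2187
Sum = 64/243

P(X ≤ 1) = 64/243 ≈ 26.34%


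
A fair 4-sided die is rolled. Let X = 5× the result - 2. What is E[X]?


E[die] = (1+4)/2 = 5/2
E[X] = 5×5/2 - 2 = 21/2

E[X] = 21/2


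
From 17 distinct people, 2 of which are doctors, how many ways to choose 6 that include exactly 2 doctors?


Choose 2 of the 2 doctors and 4 of the other 15 people:
C(2,2)×C(15,4) = 1×1365 = 1365

1365


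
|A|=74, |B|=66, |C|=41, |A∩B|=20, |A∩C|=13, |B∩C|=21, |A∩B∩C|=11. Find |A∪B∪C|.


|A∪B∪C| = 74+66+41-20-13-21+11 = 138

|A∪B∪C| = 138


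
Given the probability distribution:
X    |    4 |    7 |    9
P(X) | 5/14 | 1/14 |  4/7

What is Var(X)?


E[X] = 99/14
E[X²] = 111/2
Var(X) = E[X²] - (E[X])² = 111/2 - 9801/196 = 1077/196

Var(X) = 1077/196 ≈ 5.4949


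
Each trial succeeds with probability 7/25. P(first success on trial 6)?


Geometric: P(X=6) = (1-p)^(k-1)×p = (18/25)^5×7/25 = 13226976/244140625

P(X=6) = 13226976/244140625 ≈ 5.42%


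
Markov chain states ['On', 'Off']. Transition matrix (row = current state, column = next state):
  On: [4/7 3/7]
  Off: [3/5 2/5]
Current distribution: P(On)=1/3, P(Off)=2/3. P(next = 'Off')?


P(next=Off) = Σᵢ P(now=i)×P(i→Off)
= 1/3×3/7 + 2/3×2/5
= 1/7 + 4/15 = 43/105

P = 43/105 ≈ 0.4095


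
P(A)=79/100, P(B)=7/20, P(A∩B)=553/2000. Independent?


P(A)×P(B) = 553/2000
P(A∩B) = 553/2000
Equal ✓ → Independent

Yes, independent


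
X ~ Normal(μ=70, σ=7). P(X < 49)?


z = (49-70)/7 = -3.0
P(Z < -3.0) = 0.0013

P(X < 49) ≈ 0.0013


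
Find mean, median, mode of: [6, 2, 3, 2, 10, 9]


Sorted: [2, 2, 3, 6, 9, 10]
Mean = 32/6 = 16/3
Median = 9/2
Freq: {6: 1, 2: 2, 3: 1, 10: 1, 9: 1}
Mode: [2]

Mean=16/3, Median=9/2, Mode=2


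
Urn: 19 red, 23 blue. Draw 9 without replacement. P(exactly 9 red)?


Hypergeometric: C(19,9)×C(23,0)/C(42,9)
= 92378×1/445891810 = 11/53095

P(X=9) = 11/53095 ≈ 0.02%


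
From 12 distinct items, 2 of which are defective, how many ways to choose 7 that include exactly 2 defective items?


Choose 2 of the 2 defective items and 5 of the other 10 items:
C(2,2)×C(10,5) = 1×252 = 252

252


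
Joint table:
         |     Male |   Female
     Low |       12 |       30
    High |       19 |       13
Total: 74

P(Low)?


P(Low) = (12+30)/74 = 42/74 = 21/37

P(Low) = 21/37 ≈ 56.76%


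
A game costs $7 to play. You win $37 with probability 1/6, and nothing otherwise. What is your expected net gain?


E[gain] = (37-7)×1/6 + (-7)×5/6
= 5 - 35/6 = -5/6

Expected net gain = $-5/6 ≈ $-0.83


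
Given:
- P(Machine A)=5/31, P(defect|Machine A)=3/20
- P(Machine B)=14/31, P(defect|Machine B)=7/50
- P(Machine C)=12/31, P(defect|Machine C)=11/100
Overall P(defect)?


P(B) = Σ P(B|Aᵢ)×P(Aᵢ)
  3/20×5/31 = 3/124
  7/50×14/31 = 49/775
  11/100×12/31 = 33/775
Sum = 13/100

P(defect) = 13/100 ≈ 13.00%


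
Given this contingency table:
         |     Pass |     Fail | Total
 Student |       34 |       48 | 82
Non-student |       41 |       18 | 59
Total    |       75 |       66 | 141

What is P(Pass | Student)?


P(Pass | Student) = 34/(34+48) = 34/82 = 17/41

P(Pass|Student) = 17/41 ≈ 41.46%


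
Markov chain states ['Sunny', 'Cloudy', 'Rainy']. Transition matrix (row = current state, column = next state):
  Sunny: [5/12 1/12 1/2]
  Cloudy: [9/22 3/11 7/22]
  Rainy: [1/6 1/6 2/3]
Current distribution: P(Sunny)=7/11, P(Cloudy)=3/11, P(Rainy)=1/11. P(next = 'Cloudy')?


P(next=Cloudy) = Σᵢ P(now=i)×P(i→Cloudy)
= 7/11×1/12 + 3/11×3/11 + 1/11×1/6
= 7/132 + 9/121 + 1/66 = 69/484

P = 69/484 ≈ 0.1426


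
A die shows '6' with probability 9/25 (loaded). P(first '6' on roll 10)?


Geometric: P(X=10) = (1-p)^(k-1)×p = (16/25)^9×9/25 = 618475290624/95367431640625

P(X=10) = 618475290624/95367431640625 ≈ 0.65%


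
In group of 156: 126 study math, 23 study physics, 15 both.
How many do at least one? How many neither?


|A∪B| = 126+23-15 = 134
Neither = 156-134 = 22

At least one: 134; Neither: 22


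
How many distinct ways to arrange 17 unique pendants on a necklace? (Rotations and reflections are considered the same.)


Free circular arrangements: rotations and reflections both identified.
(n-1)!/2 = 16!/2 = 20922789888000/2 = 10461394944000

10461394944000


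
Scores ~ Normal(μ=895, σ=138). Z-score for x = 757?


z = (x - μ)/σ = (757 - 895)/138 = -1.0

z = -1.0


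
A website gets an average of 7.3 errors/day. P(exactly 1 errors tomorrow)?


Poisson(λ=7.3): P(X=1) = e^(-λ)×λ^k/k!
= e^(-7.3) × 7.3^1 / 1!
≈ 0.0006755387752 × 7.3 / 1 ≈ 0.004931

P(X=1) ≈ 0.004931 ≈ 0.49%


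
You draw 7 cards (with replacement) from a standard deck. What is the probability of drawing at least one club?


P(not a club) = 39/52 = 3/4
P(none in 7 draws) = (3/4)^7 = 2187/16384
P(≥1 club) = 1 - 2187/16384 = 14197/16384

P = 14197/16384 ≈ 86.65%


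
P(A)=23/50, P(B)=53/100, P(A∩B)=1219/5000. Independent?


P(A)×P(B) = 1219/5000
P(A∩B) = 1219/5000
Equal ✓ → Independent

Yes, independent


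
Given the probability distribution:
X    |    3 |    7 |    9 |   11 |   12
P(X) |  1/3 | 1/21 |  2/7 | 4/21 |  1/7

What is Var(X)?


E[X] = 54/7
E[X²] = 1514/21
Var(X) = E[X²] - (E[X])² = 1514/21 - 2916/49 = 1850/147

Var(X) = 1850/147 ≈ 12.5850


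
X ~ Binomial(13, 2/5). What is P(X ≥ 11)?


P(X ≥ 11) = Σ P(X=i) for i=11..13
P(X=11) = 1437696/1220703125
P(X=12) = 159744/1220703125
P(X=13) = 8192/1220703125
Sum = 1605632/1220703125

P(X ≥ 11) = 1605632/1220703125 ≈ 0.13%


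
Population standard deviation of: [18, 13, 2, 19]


Mean = 52/4 = 13
  (18-13)²=25
  (13-13)²=0
  (2-13)²=121
  (19-13)²=36
Σ(x-μ)² = 182
σ² = 182/4 = 91/2

σ = √(91/2) ≈ 6.7454
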